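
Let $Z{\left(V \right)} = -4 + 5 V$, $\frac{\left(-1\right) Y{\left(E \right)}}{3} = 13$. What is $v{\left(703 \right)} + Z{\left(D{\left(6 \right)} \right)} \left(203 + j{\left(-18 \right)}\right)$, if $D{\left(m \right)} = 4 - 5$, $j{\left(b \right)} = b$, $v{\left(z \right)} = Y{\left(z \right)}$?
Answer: $-1704$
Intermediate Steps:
$Y{\left(E \right)} = -39$ ($Y{\left(E \right)} = \left(-3\right) 13 = -39$)
$v{\left(z \right)} = -39$
$D{\left(m \right)} = -1$ ($D{\left(m \right)} = 4 - 5 = -1$)
$v{\left(703 \right)} + Z{\left(D{\left(6 \right)} \right)} \left(203 + j{\left(-18 \right)}\right) = -39 + \left(-4 + 5 \left(-1\right)\right) \left(203 - 18\right) = -39 + \left(-4 - 5\right) 185 = -39 - 1665 = -1704$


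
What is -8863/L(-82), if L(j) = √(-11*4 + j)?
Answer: 8863*I*√14/42 ≈ 789.58*I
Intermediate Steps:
L(j) = √(-44 + j)
-8863/L(-82) = -8863/√(-44 - 82) = -8863*(-I*√14/42) = -(-8863)*I*√14/42 = 8863*I*√14/42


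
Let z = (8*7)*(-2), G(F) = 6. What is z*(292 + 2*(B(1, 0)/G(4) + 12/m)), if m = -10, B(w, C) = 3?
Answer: -162736/5 ≈ -32547.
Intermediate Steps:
z = -112 (z = 56*(-2) = -112)
z*(292 + 2*(B(1, 0)/G(4) + 12/m)) = -112*(292 + 2*(3/6 + 12/(-10))) = -112*(292 + 2*(3*(1/6) + 12*(-1/10))) = -112*(292 + 2*(1/2 - 6/5)) = -112*(292 + 2*(-7/10)) = -112*(292 - 7/5) = -112*1453/5 = -162736/5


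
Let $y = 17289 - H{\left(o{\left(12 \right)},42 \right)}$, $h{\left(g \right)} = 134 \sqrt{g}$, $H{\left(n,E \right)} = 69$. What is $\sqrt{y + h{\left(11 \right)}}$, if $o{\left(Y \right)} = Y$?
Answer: $\sqrt{17220 + 134 \sqrt{11}} \approx 132.91$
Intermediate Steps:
$y = 17220$ ($y = 17289 - 69 = 17220$)
$\sqrt{y + h{\left(11 \right)}} = \sqrt{17220 + 134 \sqrt{11}}$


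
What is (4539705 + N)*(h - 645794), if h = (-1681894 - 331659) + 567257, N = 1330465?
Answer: -12280923955300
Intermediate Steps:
h = -1446296 (h = -2013553 + 567257 = -1446296)
(4539705 + N)*(h - 645794) = (4539705 + 1330465)*(-1446296 - 645794) = 5870170*(-2092090) = -12280923955300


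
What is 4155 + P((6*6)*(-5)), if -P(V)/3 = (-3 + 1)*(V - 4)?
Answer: 3051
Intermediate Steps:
P(V) = -24 + 6*V (P(V) = -3*(-3 + 1)*(V - 4) = -(-6)*(-4 + V) = -3*(8 - 2*V) = -24 + 6*V)
4155 + P((6*6)*(-5)) = 4155 + (-24 + 6*((6*6)*(-5))) = 4155 + (-24 + 6*(36*(-5))) = 4155 + (-24 + 6*(-180)) = 4155 + (-24 - 1080) = 4155 - 1104 = 3051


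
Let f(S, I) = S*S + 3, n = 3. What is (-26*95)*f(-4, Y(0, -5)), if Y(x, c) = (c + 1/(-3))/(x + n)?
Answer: -46930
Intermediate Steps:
Y(x, c) = (-⅓ + c)/(3 + x) (Y(x, c) = (c + 1/(-3))/(x + 3) = (c + 1*(-⅓))/(3 + x) = (c - ⅓)/(3 + x) = (-⅓ + c)/(3 + x))
f(S, I) = 3 + S² (f(S, I) = S² + 3 = 3 + S²)
(-26*95)*f(-4, Y(0, -5)) = (-26*95)*(3 + (-4)²) = -2470*(3 + 16) = -2470*19 = -46930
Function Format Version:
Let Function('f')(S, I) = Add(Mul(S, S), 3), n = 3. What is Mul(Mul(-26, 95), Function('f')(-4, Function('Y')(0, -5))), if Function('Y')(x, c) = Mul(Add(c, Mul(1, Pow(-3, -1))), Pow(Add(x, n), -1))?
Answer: -46930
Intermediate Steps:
Function('Y')(x, c) = Mul(Pow(Add(3, x), -1), Add(Rational(-1, 3), c)) (Function('Y')(x, c) = Mul(Add(c, Mul(1, Pow(-3, -1))), Pow(Add(x, 3), -1)) = Mul(Add(c, Mul(1, Rational(-1, 3))), Pow(Add(3, x), -1)) = Mul(Add(c, Rational(-1, 3)), Pow(Add(3, x), -1)) = Mul(Add(Rational(-1, 3), c), Pow(Add(3, x), -1)) = Mul(Pow(Add(3, x), -1), Add(Rational(-1, 3), c)))
Function('f')(S, I) = Add(3, Pow(S, 2)) (Function('f')(S, I) = Add(Pow(S, 2), 3) = Add(3, Pow(S, 2)))
Mul(Mul(-26, 95), Function('f')(-4, Function('Y')(0, -5))) = Mul(Mul(-26, 95), Add(3, Pow(-4, 2))) = Mul(-2470, Add(3, 16)) = Mul(-2470, 19) = -46930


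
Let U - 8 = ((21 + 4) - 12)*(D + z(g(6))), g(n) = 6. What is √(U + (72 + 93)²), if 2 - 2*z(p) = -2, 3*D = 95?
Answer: 2*√62259/3 ≈ 166.34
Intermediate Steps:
D = 95/3 (D = (⅓)*95 = 95/3 ≈ 31.667)
z(p) = 2 (z(p) = 1 - ½*(-2) = 1 + 1 = 2)
U = 1337/3 (U = 8 + ((21 + 4) - 12)*(95/3 + 2) = 8 + (25 - 12)*(101/3) = 8 + 13*(101/3) = 8 + 1313/3 = 1337/3 ≈ 445.67)
√(U + (72 + 93)²) = √(1337/3 + (72 + 93)²) = √(1337/3 + 165²) = √(1337/3 + 27225) = √(83012/3) = 2*√62259/3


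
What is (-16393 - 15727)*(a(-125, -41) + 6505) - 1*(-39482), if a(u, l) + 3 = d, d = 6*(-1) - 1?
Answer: -208579918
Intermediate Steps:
d = -7 (d = -6 - 1 = -7)
a(u, l) = -10 (a(u, l) = -3 - 7 = -10)
(-16393 - 15727)*(a(-125, -41) + 6505) - 1*(-39482) = (-16393 - 15727)*(-10 + 6505) - 1*(-39482) = -32120*6495 + 39482 = -208619400 + 39482 = -208579918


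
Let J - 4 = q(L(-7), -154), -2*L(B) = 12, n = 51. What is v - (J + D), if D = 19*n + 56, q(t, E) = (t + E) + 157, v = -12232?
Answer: -13258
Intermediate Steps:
L(B) = -6 (L(B) = -1/2*12 = -6)
q(t, E) = 157 + E + t (q(t, E) = (E + t) + 157 = 157 + E + t)
J = 1 (J = 4 + (157 - 154 - 6) = 4 - 3 = 1)
D = 1025 (D = 19*51 + 56 = 969 + 56 = 1025)
v - (J + D) = -12232 - (1 + 1025) = -12232 - 1*1026 = -12232 - 1026 = -13258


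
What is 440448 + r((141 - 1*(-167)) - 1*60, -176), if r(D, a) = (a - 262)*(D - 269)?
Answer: 449646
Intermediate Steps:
r(D, a) = (-269 + D)*(-262 + a) (r(D, a) = (-262 + a)*(-269 + D) = (-269 + D)*(-262 + a))
440448 + r((141 - 1*(-167)) - 1*60, -176) = 440448 + (70478 - 269*(-176) - 262*((141 - 1*(-167)) - 1*60) + ((141 - 1*(-167)) - 1*60)*(-176)) = 440448 + (70478 + 47344 - 262*((141 + 167) - 60) + ((141 + 167) - 60)*(-176)) = 440448 + (70478 + 47344 - 262*(308 - 60) + (308 - 60)*(-176)) = 440448 + (70478 + 47344 - 262*248 + 248*(-176)) = 440448 + (70478 + 47344 - 64976 - 43648) = 440448 + 9198 = 449646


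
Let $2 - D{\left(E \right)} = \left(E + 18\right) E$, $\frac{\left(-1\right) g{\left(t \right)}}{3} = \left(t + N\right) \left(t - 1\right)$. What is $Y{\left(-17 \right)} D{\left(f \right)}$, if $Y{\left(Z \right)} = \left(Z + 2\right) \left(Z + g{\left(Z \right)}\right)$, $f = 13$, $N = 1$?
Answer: $-5299215$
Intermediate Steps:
$g{\left(t \right)} = - 3 \left(1 + t\right) \left(-1 + t\right)$ ($g{\left(t \right)} = - 3 \left(t + 1\right) \left(t - 1\right) = - 3 \left(1 + t\right) \left(-1 + t\right)$)
$D{\left(E \right)} = 2 - E \left(18 + E\right)$ ($D{\left(E \right)} = 2 - \left(E + 18\right) E = 2 - \left(18 + E\right) E = 2 - E \left(18 + E\right)$)
$Y{\left(Z \right)} = \left(2 + Z\right) \left(3 + Z - 3 Z^{2}\right)$ ($Y{\left(Z \right)} = \left(Z + 2\right) \left(Z - \left(-3 + 3 Z^{2}\right)\right) = \left(2 + Z\right) \left(3 + Z - 3 Z^{2}\right)$)
$Y{\left(-17 \right)} D{\left(f \right)} = \left(6 - 5 \left(-17\right)^{2} - 3 \left(-17\right)^{3} + 5 \left(-17\right)\right) \left(2 - 13^{2} - 234\right) = \left(6 - 1445 - -14739 - 85\right) \left(2 - 169 - 234\right) = \left(6 - 1445 + 14739 - 85\right) \left(2 - 169 - 234\right) = 13215 \left(-401\right) = -5299215$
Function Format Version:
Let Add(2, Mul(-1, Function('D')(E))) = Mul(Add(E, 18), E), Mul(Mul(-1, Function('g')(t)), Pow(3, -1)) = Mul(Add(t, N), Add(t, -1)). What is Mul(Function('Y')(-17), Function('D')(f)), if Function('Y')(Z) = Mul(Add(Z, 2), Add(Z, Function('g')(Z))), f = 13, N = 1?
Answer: -5299215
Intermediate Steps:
Function('g')(t) = Mul(-3, Add(1, t), Add(-1, t)) (Function('g')(t) = Mul(-3, Mul(Add(t, 1), Add(t, -1))) = Mul(-3, Mul(Add(1, t), Add(-1, t))) = Mul(-3, Add(1, t), Add(-1, t)))
Function('D')(E) = Add(2, Mul(-1, E, Add(18, E))) (Function('D')(E) = Add(2, Mul(-1, Mul(Add(E, 18), E))) = Add(2, Mul(-1, Mul(Add(18, E), E))) = Add(2, Mul(-1, Mul(E, Add(18, E)))) = Add(2, Mul(-1, E, Add(18, E))))
Function('Y')(Z) = Mul(Add(2, Z), Add(3, Z, Mul(-3, Pow(Z, 2)))) (Function('Y')(Z) = Mul(Add(Z, 2), Add(Z, Add(3, Mul(-3, Pow(Z, 2))))) = Mul(Add(2, Z), Add(3, Z, Mul(-3, Pow(Z, 2)))))
Mul(Function('Y')(-17), Function('D')(f)) = Mul(Add(6, Mul(-5, Pow(-17, 2)), Mul(-3, Pow(-17, 3)), Mul(5, -17)), Add(2, Mul(-1, Pow(13, 2)), Mul(-18, 13))) = Mul(Add(6, Mul(-5, 289), Mul(-3, -4913), -85), Add(2, Mul(-1, 169), -234)) = Mul(Add(6, -1445, 14739, -85), Add(2, -169, -234)) = Mul(13215, -401) = -5299215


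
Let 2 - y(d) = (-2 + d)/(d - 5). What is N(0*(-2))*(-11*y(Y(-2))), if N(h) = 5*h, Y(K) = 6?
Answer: 0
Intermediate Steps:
y(d) = 2 - (-2 + d)/(-5 + d) (y(d) = 2 - (-2 + d)/(d - 5) = 2 - (-2 + d)/(-5 + d))
N(0*(-2))*(-11*y(Y(-2))) = (5*(0*(-2)))*(-11*(-8 + 6)/(-5 + 6)) = (5*0)*(-11*(-2)/1) = 0*(-11*(-2)) = 0*22 = 0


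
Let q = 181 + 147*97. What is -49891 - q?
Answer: -64331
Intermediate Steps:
q = 14440 (q = 181 + 14259 = 14440)
-49891 - q = -49891 - 1*14440 = -49891 - 14440 = -64331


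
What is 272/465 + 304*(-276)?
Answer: -39015088/465 ≈ -83903.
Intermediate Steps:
272/465 + 304*(-276) = 272*(1/465) - 83904 = 272/465 - 83904 = -39015088/465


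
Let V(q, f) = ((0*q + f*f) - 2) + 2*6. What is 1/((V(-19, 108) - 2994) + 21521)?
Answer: 1/30201 ≈ 3.3111e-5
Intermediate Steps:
V(q, f) = 10 + f**2 (V(q, f) = ((0 + f**2) - 2) + 12 = (f**2 - 2) + 12 = (-2 + f**2) + 12 = 10 + f**2)
1/((V(-19, 108) - 2994) + 21521) = 1/(((10 + 108**2) - 2994) + 21521) = 1/(((10 + 11664) - 2994) + 21521) = 1/((11674 - 2994) + 21521) = 1/(8680 + 21521) = 1/30201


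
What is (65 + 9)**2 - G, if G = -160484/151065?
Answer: 827392424/151065 ≈ 5477.1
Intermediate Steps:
G = -160484/151065 (G = -160484*1/151065 = -160484/151065 ≈ -1.0624)
(65 + 9)**2 - G = (65 + 9)**2 - 1*(-160484/151065) = 74**2 + 160484/151065 = 5476 + 160484/151065 = 827392424/151065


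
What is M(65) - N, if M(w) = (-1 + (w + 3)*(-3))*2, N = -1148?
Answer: 738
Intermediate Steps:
M(w) = -20 - 6*w (M(w) = (-1 + (3 + w)*(-3))*2 = (-1 + (-9 - 3*w))*2 = (-10 - 3*w)*2 = -20 - 6*w)
M(65) - N = (-20 - 6*65) - 1*(-1148) = (-20 - 390) + 1148 = -410 + 1148 = 738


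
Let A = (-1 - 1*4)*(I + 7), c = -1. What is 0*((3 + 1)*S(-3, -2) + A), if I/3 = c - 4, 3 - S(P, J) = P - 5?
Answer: 0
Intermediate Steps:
S(P, J) = 8 - P (S(P, J) = 3 - (P - 5) = 3 - (-5 + P) = 3 + (5 - P) = 8 - P)
I = -15 (I = 3*(-1 - 4) = 3*(-5) = -15)
A = 40 (A = (-1 - 1*4)*(-15 + 7) = (-1 - 4)*(-8) = -5*(-8) = 40)
0*((3 + 1)*S(-3, -2) + A) = 0*((3 + 1)*(8 - 1*(-3)) + 40) = 0*(4*(8 + 3) + 40) = 0*(4*11 + 40) = 0*(44 + 40) = 0*84 = 0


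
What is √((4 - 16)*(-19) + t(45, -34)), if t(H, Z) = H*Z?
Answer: I*√1302 ≈ 36.083*I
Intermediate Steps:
√((4 - 16)*(-19) + t(45, -34)) = √((4 - 16)*(-19) + 45*(-34)) = √(-12*(-19) - 1530) = √(228 - 1530) = √(-1302) = I*√1302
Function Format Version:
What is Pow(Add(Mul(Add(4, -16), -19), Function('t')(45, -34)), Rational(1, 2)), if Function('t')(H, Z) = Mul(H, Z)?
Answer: Mul(I, Pow(1302, Rational(1, 2))) ≈ Mul(36.083, I)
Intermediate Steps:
Pow(Add(Mul(Add(4, -16), -19), Function('t')(45, -34)), Rational(1, 2)) = Pow(Add(Mul(Add(4, -16), -19), Mul(45, -34)), Rational(1, 2)) = Pow(Add(Mul(-12, -19), -1530), Rational(1, 2)) = Pow(Add(228, -1530), Rational(1, 2)) = Pow(-1302, Rational(1, 2)) = Mul(I, Pow(1302, Rational(1, 2)))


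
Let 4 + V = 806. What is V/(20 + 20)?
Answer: 401/20 ≈ 20.050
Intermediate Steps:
V = 802 (V = -4 + 806 = 802)
V/(20 + 20) = 802/(20 + 20) = 802/40 = 802*(1/40) = 401/20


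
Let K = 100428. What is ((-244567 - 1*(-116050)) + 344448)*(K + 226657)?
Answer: 70627791135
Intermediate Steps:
((-244567 - 1*(-116050)) + 344448)*(K + 226657) = ((-244567 - 1*(-116050)) + 344448)*(100428 + 226657) = ((-244567 + 116050) + 344448)*327085 = (-128517 + 344448)*327085 = 215931*327085 = 70627791135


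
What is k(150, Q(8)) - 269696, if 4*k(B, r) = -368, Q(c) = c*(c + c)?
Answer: -269788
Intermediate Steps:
Q(c) = 2*c² (Q(c) = c*(2*c) = 2*c²)
k(B, r) = -92 (k(B, r) = (¼)*(-368) = -92)
k(150, Q(8)) - 269696 = -92 - 269696 = -269788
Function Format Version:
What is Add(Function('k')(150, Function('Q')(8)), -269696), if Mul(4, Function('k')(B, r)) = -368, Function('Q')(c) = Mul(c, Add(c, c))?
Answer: -269788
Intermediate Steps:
Function('Q')(c) = Mul(2, Pow(c, 2)) (Function('Q')(c) = Mul(c, Mul(2, c)) = Mul(2, Pow(c, 2)))
Function('k')(B, r) = -92 (Function('k')(B, r) = Mul(Rational(1, 4), -368) = -92)
Add(Function('k')(150, Function('Q')(8)), -269696) = Add(-92, -269696) = -269788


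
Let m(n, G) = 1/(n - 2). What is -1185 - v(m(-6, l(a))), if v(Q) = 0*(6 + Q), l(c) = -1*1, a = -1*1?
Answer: -1185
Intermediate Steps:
a = -1
l(c) = -1
m(n, G) = 1/(-2 + n)
v(Q) = 0
-1185 - v(m(-6, l(a))) = -1185 - 1*0 = -1185 + 0 = -1185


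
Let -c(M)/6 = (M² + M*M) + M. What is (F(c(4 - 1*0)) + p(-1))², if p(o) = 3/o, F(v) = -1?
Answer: 16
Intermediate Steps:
c(M) = -12*M² - 6*M (c(M) = -6*((M² + M*M) + M) = -6*((M² + M²) + M) = -6*(2*M² + M) = -6*(M + 2*M²) = -12*M² - 6*M)
(F(c(4 - 1*0)) + p(-1))² = (-1 + 3/(-1))² = (-1 + 3*(-1))² = (-1 - 3)² = (-4)² = 16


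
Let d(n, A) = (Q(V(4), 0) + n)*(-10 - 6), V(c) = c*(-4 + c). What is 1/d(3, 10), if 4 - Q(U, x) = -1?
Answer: -1/128 ≈ -0.0078125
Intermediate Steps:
Q(U, x) = 5 (Q(U, x) = 4 - 1*(-1) = 4 + 1 = 5)
d(n, A) = -80 - 16*n (d(n, A) = (5 + n)*(-10 - 6) = (5 + n)*(-16) = -80 - 16*n)
1/d(3, 10) = 1/(-80 - 16*3) = 1/(-80 - 48) = 1/(-128) = -1/128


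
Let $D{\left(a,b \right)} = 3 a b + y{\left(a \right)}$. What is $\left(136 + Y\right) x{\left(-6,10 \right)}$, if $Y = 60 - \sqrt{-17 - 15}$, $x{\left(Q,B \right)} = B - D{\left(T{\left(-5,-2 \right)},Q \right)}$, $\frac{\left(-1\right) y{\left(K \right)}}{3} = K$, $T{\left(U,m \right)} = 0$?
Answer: $1960 - 40 i \sqrt{2} \approx 1960.0 - 56.569 i$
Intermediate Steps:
$y{\left(K \right)} = - 3 K$
$D{\left(a,b \right)} = - 3 a + 3 a b$ ($D{\left(a,b \right)} = 3 a b - 3 a = - 3 a + 3 a b$)
$x{\left(Q,B \right)} = B$ ($x{\left(Q,B \right)} = B - 3 \cdot 0 \left(-1 + Q\right) = B - 0 = B + 0 = B$)
$Y = 60 - 4 i \sqrt{2}$ ($Y = 60 - \sqrt{-32} = 60 - 4 i \sqrt{2} \approx 60.0 - 5.6569 i$)
$\left(136 + Y\right) x{\left(-6,10 \right)} = \left(136 + \left(60 - 4 i \sqrt{2}\right)\right) 10 = \left(196 - 4 i \sqrt{2}\right) 10 = 1960 - 40 i \sqrt{2}$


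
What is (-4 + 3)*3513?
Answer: -3513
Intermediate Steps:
(-4 + 3)*3513 = -1*3513 = -3513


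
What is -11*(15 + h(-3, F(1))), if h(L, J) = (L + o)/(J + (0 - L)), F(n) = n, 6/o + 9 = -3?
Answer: -1243/8 ≈ -155.38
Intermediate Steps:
o = -½ (o = 6/(-9 - 3) = 6/(-12) = 6*(-1/12) = -½ ≈ -0.50000)
h(L, J) = (-½ + L)/(J - L) (h(L, J) = (L - ½)/(J + (0 - L)) = (-½ + L)/(J - L))
-11*(15 + h(-3, F(1))) = -11*(15 + (-½ - 3)/(1 - 1*(-3))) = -11*(15 - 7/2/(1 + 3)) = -11*(15 - 7/2/4) = -11*(15 + (¼)*(-7/2)) = -11*(15 - 7/8) = -11*113/8 = -1243/8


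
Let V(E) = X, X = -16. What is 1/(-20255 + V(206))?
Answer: -1/20271 ≈ -4.9332e-5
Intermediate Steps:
V(E) = -16
1/(-20255 + V(206)) = 1/(-20255 - 16) = 1/(-20271) = -1/20271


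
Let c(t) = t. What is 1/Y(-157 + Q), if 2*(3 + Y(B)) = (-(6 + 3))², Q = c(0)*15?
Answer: 2/75 ≈ 0.026667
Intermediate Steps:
Q = 0 (Q = 0*15 = 0)
Y(B) = 75/2 (Y(B) = -3 + (-(6 + 3))²/2 = -3 + (-1*9)²/2 = -3 + (½)*(-9)² = -3 + (½)*81 = -3 + 81/2 = 75/2)
1/Y(-157 + Q) = 1/(75/2) = 2/75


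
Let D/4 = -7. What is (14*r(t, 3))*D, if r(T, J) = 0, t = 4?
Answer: 0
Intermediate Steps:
D = -28 (D = 4*(-7) = -28)
(14*r(t, 3))*D = (14*0)*(-28) = 0*(-28) = 0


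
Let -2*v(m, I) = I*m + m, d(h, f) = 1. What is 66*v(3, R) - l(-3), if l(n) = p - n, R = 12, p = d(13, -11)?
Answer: -1291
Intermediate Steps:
p = 1
v(m, I) = -m/2 - I*m/2 (v(m, I) = -(I*m + m)/2 = -(m + I*m)/2 = -m/2 - I*m/2)
l(n) = 1 - n
66*v(3, R) - l(-3) = 66*(-1/2*3*(1 + 12)) - (1 - 1*(-3)) = 66*(-1/2*3*13) - (1 + 3) = 66*(-39/2) - 1*4 = -1287 - 4 = -1291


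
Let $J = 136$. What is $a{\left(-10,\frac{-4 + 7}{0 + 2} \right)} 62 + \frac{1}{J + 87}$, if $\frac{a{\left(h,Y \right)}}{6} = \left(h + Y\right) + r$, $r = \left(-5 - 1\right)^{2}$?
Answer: $\frac{2281291}{223} \approx 10230.0$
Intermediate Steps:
$r = 36$ ($r = \left(-6\right)^{2} = 36$)
$a{\left(h,Y \right)} = 216 + 6 Y + 6 h$ ($a{\left(h,Y \right)} = 6 \left(\left(h + Y\right) + 36\right) = 6 \left(\left(Y + h\right) + 36\right) = 6 \left(36 + Y + h\right) = 216 + 6 Y + 6 h$)
$a{\left(-10,\frac{-4 + 7}{0 + 2} \right)} 62 + \frac{1}{J + 87} = \left(216 + 6 \frac{-4 + 7}{0 + 2} + 6 \left(-10\right)\right) 62 + \frac{1}{136 + 87} = \left(216 + 6 \cdot \frac{3}{2} - 60\right) 62 + \frac{1}{223} = \left(216 + 9 - 60\right) 62 + \frac{1}{223} = 165 \cdot 62 + \frac{1}{223} = 10230 + \frac{1}{223} = \frac{2281291}{223}$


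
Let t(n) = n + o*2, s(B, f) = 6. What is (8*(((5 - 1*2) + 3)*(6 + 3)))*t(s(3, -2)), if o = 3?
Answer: 5184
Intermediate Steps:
t(n) = 6 + n (t(n) = n + 3*2 = n + 6 = 6 + n)
(8*(((5 - 1*2) + 3)*(6 + 3)))*t(s(3, -2)) = (8*(((5 - 1*2) + 3)*(6 + 3)))*(6 + 6) = (8*(((5 - 2) + 3)*9))*12 = (8*((3 + 3)*9))*12 = (8*(6*9))*12 = (8*54)*12 = 432*12 = 5184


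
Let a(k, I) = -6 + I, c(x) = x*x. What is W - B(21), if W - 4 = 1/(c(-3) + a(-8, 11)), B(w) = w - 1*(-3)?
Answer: -279/14 ≈ -19.929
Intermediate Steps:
B(w) = 3 + w (B(w) = w + 3 = 3 + w)
c(x) = x²
W = 57/14 (W = 4 + 1/((-3)² + (-6 + 11)) = 4 + 1/(9 + 5) = 4 + 1/14 = 57/14 ≈ 4.0714)
W - B(21) = 57/14 - (3 + 21) = 57/14 - 1*24 = 57/14 - 24 = -279/14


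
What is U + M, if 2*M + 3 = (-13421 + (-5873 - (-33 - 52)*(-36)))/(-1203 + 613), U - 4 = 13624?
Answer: 4025406/295 ≈ 13645.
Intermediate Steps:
U = 13628 (U = 4 + 13624 = 13628)
M = 5146/295 (M = -3/2 + ((-13421 + (-5873 - (-33 - 52)*(-36)))/(-1203 + 613))/2 = -3/2 + ((-13421 + (-5873 - (-85)*(-36)))/(-590))/2 = -3/2 + ((-13421 + (-5873 - 1*3060))*(-1/590))/2 = -3/2 + ((-13421 + (-5873 - 3060))*(-1/590))/2 = -3/2 + ((-13421 - 8933)*(-1/590))/2 = -3/2 + (-22354*(-1/590))/2 = -3/2 + (1/2)*(11177/295) = -3/2 + 11177/590 = 5146/295 ≈ 17.444)
U + M = 13628 + 5146/295 = 4025406/295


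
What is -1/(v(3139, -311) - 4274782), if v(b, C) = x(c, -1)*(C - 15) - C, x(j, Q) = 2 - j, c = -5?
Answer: 1/4276753 ≈ 2.3382e-7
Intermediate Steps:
v(b, C) = -105 + 6*C (v(b, C) = (2 - 1*(-5))*(C - 15) - C = (2 + 5)*(-15 + C) - C = 7*(-15 + C) - C = (-105 + 7*C) - C = -105 + 6*C)
-1/(v(3139, -311) - 4274782) = -1/((-105 + 6*(-311)) - 4274782) = -1/((-105 - 1866) - 4274782) = -1/(-1971 - 4274782) = -1/(-4276753) = -1*(-1/4276753) = 1/4276753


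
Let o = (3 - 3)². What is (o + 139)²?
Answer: 19321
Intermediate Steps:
o = 0 (o = 0² = 0)
(o + 139)² = (0 + 139)² = 139² = 19321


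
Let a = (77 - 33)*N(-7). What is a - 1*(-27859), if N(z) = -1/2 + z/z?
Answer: 27881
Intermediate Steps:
N(z) = 1/2 (N(z) = -1*1/2 + 1 = -1/2 + 1 = 1/2)
a = 22 (a = (77 - 33)*(1/2) = 44*(1/2) = 22)
a - 1*(-27859) = 22 - 1*(-27859) = 22 + 27859 = 27881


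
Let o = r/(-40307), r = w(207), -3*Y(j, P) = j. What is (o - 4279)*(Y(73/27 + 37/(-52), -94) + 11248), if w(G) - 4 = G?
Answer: -680894893034338/14147757 ≈ -4.8127e+7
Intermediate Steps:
w(G) = 4 + G
Y(j, P) = -j/3
r = 211 (r = 4 + 207 = 211)
o = -211/40307 (o = 211/(-40307) = 211*(-1/40307) = -211/40307 ≈ -0.0052348)
(o - 4279)*(Y(73/27 + 37/(-52), -94) + 11248) = (-211/40307 - 4279)*(-(73/27 + 37/(-52))/3 + 11248) = -172473864*(-(73*(1/27) + 37*(-1/52))/3 + 11248)/40307 = -172473864*(-(73/27 - 37/52)/3 + 11248)/40307 = -172473864*(-1/3*2797/1404 + 11248)/40307 = -172473864*(-2797/4212 + 11248)/40307 = -172473864/40307*47373779/4212 = -680894893034338/14147757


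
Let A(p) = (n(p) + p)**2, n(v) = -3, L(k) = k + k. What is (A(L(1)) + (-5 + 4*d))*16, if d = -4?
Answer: -320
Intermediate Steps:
L(k) = 2*k
A(p) = (-3 + p)**2
(A(L(1)) + (-5 + 4*d))*16 = ((-3 + 2*1)**2 + (-5 + 4*(-4)))*16 = ((-3 + 2)**2 + (-5 - 16))*16 = ((-1)**2 - 21)*16 = (1 - 21)*16 = -20*16 = -320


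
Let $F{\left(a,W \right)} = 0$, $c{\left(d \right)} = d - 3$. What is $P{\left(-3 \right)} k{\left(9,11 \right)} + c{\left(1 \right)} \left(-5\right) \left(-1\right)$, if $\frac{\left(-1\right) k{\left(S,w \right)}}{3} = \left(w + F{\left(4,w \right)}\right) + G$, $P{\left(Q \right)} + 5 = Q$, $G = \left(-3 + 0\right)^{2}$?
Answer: $470$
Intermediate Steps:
$c{\left(d \right)} = -3 + d$
$G = 9$ ($G = \left(-3\right)^{2} = 9$)
$P{\left(Q \right)} = -5 + Q$
$k{\left(S,w \right)} = -27 - 3 w$ ($k{\left(S,w \right)} = - 3 \left(\left(w + 0\right) + 9\right) = - 3 \left(w + 9\right) = - 3 \left(9 + w\right) = -27 - 3 w$)
$P{\left(-3 \right)} k{\left(9,11 \right)} + c{\left(1 \right)} \left(-5\right) \left(-1\right) = \left(-5 - 3\right) \left(-27 - 33\right) + \left(-3 + 1\right) \left(-5\right) \left(-1\right) = - 8 \left(-27 - 33\right) + \left(-2\right) \left(-5\right) \left(-1\right) = \left(-8\right) \left(-60\right) + 10 \left(-1\right) = 480 - 10 = 470$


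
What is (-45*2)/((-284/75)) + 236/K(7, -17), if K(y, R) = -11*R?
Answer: 664637/26554 ≈ 25.030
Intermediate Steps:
(-45*2)/((-284/75)) + 236/K(7, -17) = (-45*2)/((-284/75)) + 236/((-11*(-17))) = -90/((-284*1/75)) + 236/187 = -90/(-284/75) + 236*(1/187) = -90*(-75/284) + 236/187 = 3375/142 + 236/187 = 664637/26554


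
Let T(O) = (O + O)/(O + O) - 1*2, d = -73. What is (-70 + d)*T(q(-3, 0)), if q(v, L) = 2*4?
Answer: 143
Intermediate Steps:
q(v, L) = 8
T(O) = -1 (T(O) = (2*O)/((2*O)) - 2 = (2*O)*(1/(2*O)) - 2 = 1 - 2 = -1)
(-70 + d)*T(q(-3, 0)) = (-70 - 73)*(-1) = -143*(-1) = 143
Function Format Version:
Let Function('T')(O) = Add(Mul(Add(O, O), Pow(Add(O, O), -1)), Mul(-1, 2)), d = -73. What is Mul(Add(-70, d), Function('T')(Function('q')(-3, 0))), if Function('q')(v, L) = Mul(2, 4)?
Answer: 143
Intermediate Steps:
Function('q')(v, L) = 8
Function('T')(O) = -1 (Function('T')(O) = Add(Mul(Mul(2, O), Pow(Mul(2, O), -1)), -2) = Add(Mul(Mul(2, O), Mul(Rational(1, 2), Pow(O, -1))), -2) = Add(1, -2) = -1)
Mul(Add(-70, d), Function('T')(Function('q')(-3, 0))) = Mul(Add(-70, -73), -1) = Mul(-143, -1) = 143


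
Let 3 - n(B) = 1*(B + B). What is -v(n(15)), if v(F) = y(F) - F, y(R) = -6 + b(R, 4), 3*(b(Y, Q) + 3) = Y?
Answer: -9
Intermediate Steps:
b(Y, Q) = -3 + Y/3
n(B) = 3 - 2*B (n(B) = 3 - (B + B) = 3 - 2*B)
y(R) = -9 + R/3 (y(R) = -6 + (-3 + R/3) = -9 + R/3)
v(F) = -9 - 2*F/3 (v(F) = (-9 + F/3) - F = -9 - 2*F/3)
-v(n(15)) = -(-9 - 2*(3 - 2*15)/3) = -(-9 - 2*(3 - 30)/3) = -(-9 - ⅔*(-27)) = -(-9 + 18) = -1*9 = -9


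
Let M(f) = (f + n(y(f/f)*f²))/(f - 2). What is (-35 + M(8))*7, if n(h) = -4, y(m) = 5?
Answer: -721/3 ≈ -240.33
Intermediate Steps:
M(f) = (-4 + f)/(-2 + f) (M(f) = (f - 4)/(f - 2) = (-4 + f)/(-2 + f))
(-35 + M(8))*7 = (-35 + (-4 + 8)/(-2 + 8))*7 = (-35 + 4/6)*7 = (-35 + (⅙)*4)*7 = (-35 + ⅔)*7 = -103/3*7 = -721/3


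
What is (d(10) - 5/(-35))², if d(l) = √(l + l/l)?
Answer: 540/49 + 2*√11/7 ≈ 11.968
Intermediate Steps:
d(l) = √(1 + l) (d(l) = √(l + 1) = √(1 + l))
(d(10) - 5/(-35))² = (√(1 + 10) - 5/(-35))² = (√11 - 5*(-1/35))² = (√11 + ⅐)² = (⅐ + √11)²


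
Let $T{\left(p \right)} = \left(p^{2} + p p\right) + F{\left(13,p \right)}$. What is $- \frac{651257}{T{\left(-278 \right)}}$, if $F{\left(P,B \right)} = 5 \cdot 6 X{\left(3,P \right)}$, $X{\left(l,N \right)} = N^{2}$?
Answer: $- \frac{651257}{159638} \approx -4.0796$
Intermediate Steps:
$F{\left(P,B \right)} = 30 P^{2}$ ($F{\left(P,B \right)} = 5 \cdot 6 P^{2} = 30 P^{2}$)
$T{\left(p \right)} = 5070 + 2 p^{2}$ ($T{\left(p \right)} = \left(p^{2} + p p\right) + 30 \cdot 13^{2} = \left(p^{2} + p^{2}\right) + 30 \cdot 169 = 2 p^{2} + 5070 = 5070 + 2 p^{2}$)
$- \frac{651257}{T{\left(-278 \right)}} = - \frac{651257}{5070 + 2 \left(-278\right)^{2}} = - \frac{651257}{5070 + 2 \cdot 77284} = - \frac{651257}{5070 + 154568} = - \frac{651257}{159638}$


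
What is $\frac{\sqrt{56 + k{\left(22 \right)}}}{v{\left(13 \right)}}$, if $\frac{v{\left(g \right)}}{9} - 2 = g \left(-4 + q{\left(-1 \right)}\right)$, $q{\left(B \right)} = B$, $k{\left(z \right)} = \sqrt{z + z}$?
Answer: $- \frac{\sqrt{56 + 2 \sqrt{11}}}{567} \approx -0.013958$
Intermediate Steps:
$k{\left(z \right)} = \sqrt{2} \sqrt{z}$ ($k{\left(z \right)} = \sqrt{2 z} = \sqrt{2} \sqrt{z}$)
$v{\left(g \right)} = 18 - 45 g$ ($v{\left(g \right)} = 18 + 9 g \left(-4 - 1\right) = 18 + 9 g \left(-5\right) = 18 + 9 \left(- 5 g\right) = 18 - 45 g$)
$\frac{\sqrt{56 + k{\left(22 \right)}}}{v{\left(13 \right)}} = \frac{\sqrt{56 + \sqrt{2} \sqrt{22}}}{18 - 585} = \frac{\sqrt{56 + 2 \sqrt{11}}}{18 - 585} = \frac{\sqrt{56 + 2 \sqrt{11}}}{-567} = \sqrt{56 + 2 \sqrt{11}} \left(- \frac{1}{567}\right) = - \frac{\sqrt{56 + 2 \sqrt{11}}}{567}$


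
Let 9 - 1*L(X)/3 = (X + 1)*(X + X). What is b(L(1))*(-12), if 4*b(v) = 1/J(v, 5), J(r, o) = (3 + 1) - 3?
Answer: -3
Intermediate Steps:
J(r, o) = 1 (J(r, o) = 4 - 3 = 1)
L(X) = 27 - 6*X*(1 + X) (L(X) = 27 - 3*(X + 1)*(X + X) = 27 - 3*(1 + X)*2*X = 27 - 6*X*(1 + X))
b(v) = ¼ (b(v) = (¼)/1 = (¼)*1 = ¼)
b(L(1))*(-12) = (¼)*(-12) = -3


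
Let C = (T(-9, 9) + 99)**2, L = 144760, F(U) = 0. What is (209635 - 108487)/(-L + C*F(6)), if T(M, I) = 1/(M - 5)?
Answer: -25287/36190 ≈ -0.69873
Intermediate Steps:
T(M, I) = 1/(-5 + M)
C = 1918225/196 (C = (1/(-5 - 9) + 99)**2 = (1/(-14) + 99)**2 = (-1/14 + 99)**2 = (1385/14)**2 = 1918225/196 ≈ 9786.9)
(209635 - 108487)/(-L + C*F(6)) = (209635 - 108487)/(-1*144760 + (1918225/196)*0) = 101148/(-144760 + 0) = 101148/(-144760) = 101148*(-1/144760) = -25287/36190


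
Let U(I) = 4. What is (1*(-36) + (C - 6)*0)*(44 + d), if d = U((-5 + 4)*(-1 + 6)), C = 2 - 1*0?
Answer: -1728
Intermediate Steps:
C = 2 (C = 2 + 0 = 2)
d = 4
(1*(-36) + (C - 6)*0)*(44 + d) = (1*(-36) + (2 - 6)*0)*(44 + 4) = (-36 - 4*0)*48 = (-36 + 0)*48 = -36*48 = -1728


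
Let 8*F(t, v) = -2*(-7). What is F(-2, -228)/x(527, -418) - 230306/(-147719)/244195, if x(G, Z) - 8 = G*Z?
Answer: -49580308163/31783684592619960 ≈ -1.5599e-6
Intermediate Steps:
x(G, Z) = 8 + G*Z
F(t, v) = 7/4 (F(t, v) = (-2*(-7))/8 = (⅛)*14 = 7/4)
F(-2, -228)/x(527, -418) - 230306/(-147719)/244195 = 7/(4*(8 + 527*(-418))) - 230306/(-147719)/244195 = 7/(4*(8 - 220286)) - 230306*(-1/147719)*(1/244195) = (7/4)/(-220278) + (230306/147719)*(1/244195) = (7/4)*(-1/220278) + 230306/36072241205 = -7/881112 + 230306/36072241205 = -49580308163/31783684592619960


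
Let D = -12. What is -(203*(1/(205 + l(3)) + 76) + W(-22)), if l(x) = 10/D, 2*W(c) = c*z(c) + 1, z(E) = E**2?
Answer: -3536923/350 ≈ -10106.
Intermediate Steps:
W(c) = 1/2 + c**3/2 (W(c) = (c*c**2 + 1)/2 = (c**3 + 1)/2 = (1 + c**3)/2 = 1/2 + c**3/2)
l(x) = -5/6 (l(x) = 10/(-12) = 10*(-1/12) = -5/6)
-(203*(1/(205 + l(3)) + 76) + W(-22)) = -(203*(1/(205 - 5/6) + 76) + (1/2 + (1/2)*(-22)**3)) = -(203*(1/(1225/6) + 76) + (1/2 + (1/2)*(-10648))) = -(203*(6/1225 + 76) + (1/2 - 5324)) = -(203*(93106/1225) - 10647/2) = -(2700074/175 - 10647/2) = -1*3536923/350 = -3536923/350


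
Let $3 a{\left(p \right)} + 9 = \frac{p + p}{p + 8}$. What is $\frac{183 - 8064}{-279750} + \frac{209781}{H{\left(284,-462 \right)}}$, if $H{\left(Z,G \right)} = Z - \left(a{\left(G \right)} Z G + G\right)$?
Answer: $- \frac{1064847115988}{1608032700125} \approx -0.6622$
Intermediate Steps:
$a{\left(p \right)} = -3 + \frac{2 p}{3 \left(8 + p\right)}$ ($a{\left(p \right)} = -3 + \frac{\left(p + p\right) \frac{1}{p + 8}}{3} = -3 + \frac{2 p \frac{1}{8 + p}}{3} = -3 + \frac{2 p}{3 \left(8 + p\right)}$)
$H{\left(Z,G \right)} = Z - G - \frac{G Z \left(-72 - 7 G\right)}{3 \left(8 + G\right)}$ ($H{\left(Z,G \right)} = Z - \left(\frac{-72 - 7 G}{3 \left(8 + G\right)} Z G + G\right) = Z - \left(\frac{Z \left(-72 - 7 G\right)}{3 \left(8 + G\right)} G + G\right) = Z - \left(\frac{G Z \left(-72 - 7 G\right)}{3 \left(8 + G\right)} + G\right) = Z - \left(G + \frac{G Z \left(-72 - 7 G\right)}{3 \left(8 + G\right)}\right) = Z - G - \frac{G Z \left(-72 - 7 G\right)}{3 \left(8 + G\right)}$)
$\frac{183 - 8064}{-279750} + \frac{209781}{H{\left(284,-462 \right)}} = \frac{183 - 8064}{-279750} + \frac{209781}{\frac{1}{8 - 462} \left(\left(8 - 462\right) \left(284 - -462\right) + \frac{1}{3} \left(-462\right) 284 \left(72 + 7 \left(-462\right)\right)\right)} = \left(183 - 8064\right) \left(- \frac{1}{279750}\right) + \frac{209781}{\frac{1}{-454} \left(- 454 \left(284 + 462\right) + \frac{1}{3} \left(-462\right) 284 \left(72 - 3234\right)\right)} = \left(-7881\right) \left(- \frac{1}{279750}\right) + \frac{209781}{\left(- \frac{1}{454}\right) \left(\left(-454\right) 746 + \frac{1}{3} \left(-462\right) 284 \left(-3162\right)\right)} = \frac{2627}{93250} + \frac{209781}{\left(- \frac{1}{454}\right) \left(-338684 + 138293232\right)} = \frac{2627}{93250} + \frac{209781}{\left(- \frac{1}{454}\right) 137954548} = \frac{2627}{93250} + \frac{209781}{- \frac{68977274}{227}} = \frac{2627}{93250} + 209781 \left(- \frac{227}{68977274}\right) = \frac{2627}{93250} - \frac{47620287}{68977274} = - \frac{1064847115988}{1608032700125}$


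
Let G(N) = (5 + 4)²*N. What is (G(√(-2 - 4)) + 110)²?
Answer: -27266 + 17820*I*√6 ≈ -27266.0 + 43650.0*I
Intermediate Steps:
G(N) = 81*N (G(N) = 9²*N = 81*N)
(G(√(-2 - 4)) + 110)² = (81*√(-2 - 4) + 110)² = (81*√(-6) + 110)² = (81*(I*√6) + 110)² = (81*I*√6 + 110)² = (110 + 81*I*√6)²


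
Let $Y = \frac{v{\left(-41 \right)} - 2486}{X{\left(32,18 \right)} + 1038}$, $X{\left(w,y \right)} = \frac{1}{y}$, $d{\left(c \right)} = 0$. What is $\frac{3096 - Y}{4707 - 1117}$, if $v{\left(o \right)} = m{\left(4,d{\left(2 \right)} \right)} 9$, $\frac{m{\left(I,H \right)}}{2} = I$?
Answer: $\frac{28946106}{33539575} \approx 0.86304$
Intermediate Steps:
$m{\left(I,H \right)} = 2 I$
$v{\left(o \right)} = 72$ ($v{\left(o \right)} = 2 \cdot 4 \cdot 9 = 8 \cdot 9 = 72$)
$Y = - \frac{43452}{18685}$ ($Y = \frac{72 - 2486}{\frac{1}{18} + 1038} = - \frac{2414}{\frac{1}{18} + 1038} = - \frac{2414}{\frac{18685}{18}} = \left(-2414\right) \frac{18}{18685} = - \frac{43452}{18685} \approx -2.3255$)
$\frac{3096 - Y}{4707 - 1117} = \frac{3096 - - \frac{43452}{18685}}{4707 - 1117} = \frac{3096 + \frac{43452}{18685}}{4707 - 1117} = \frac{57892212}{18685 \cdot 3590} = \frac{57892212}{18685} \cdot \frac{1}{3590} = \frac{28946106}{33539575}$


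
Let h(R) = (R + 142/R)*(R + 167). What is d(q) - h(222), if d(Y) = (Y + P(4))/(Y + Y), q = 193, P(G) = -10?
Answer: -3710735489/42846 ≈ -86606.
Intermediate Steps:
h(R) = (167 + R)*(R + 142/R) (h(R) = (R + 142/R)*(167 + R) = (167 + R)*(R + 142/R))
d(Y) = (-10 + Y)/(2*Y) (d(Y) = (Y - 10)/(Y + Y) = (-10 + Y)/((2*Y)) = (-10 + Y)*(1/(2*Y)) = (-10 + Y)/(2*Y))
d(q) - h(222) = (1/2)*(-10 + 193)/193 - (142 + 222**2 + 167*222 + 23714/222) = (1/2)*(1/193)*183 - (142 + 49284 + 37074 + 23714*(1/222)) = 183/386 - (142 + 49284 + 37074 + 11857/111) = 183/386 - 1*9613357/111 = 183/386 - 9613357/111 = -3710735489/42846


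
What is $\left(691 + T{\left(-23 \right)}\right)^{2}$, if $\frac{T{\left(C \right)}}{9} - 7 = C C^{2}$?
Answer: $11826345001$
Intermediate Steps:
$T{\left(C \right)} = 63 + 9 C^{3}$ ($T{\left(C \right)} = 63 + 9 C C^{2} = 63 + 9 C^{3}$)
$\left(691 + T{\left(-23 \right)}\right)^{2} = \left(691 + \left(63 + 9 \left(-23\right)^{3}\right)\right)^{2} = \left(691 + \left(63 + 9 \left(-12167\right)\right)\right)^{2} = \left(691 + \left(63 - 109503\right)\right)^{2} = \left(691 - 109440\right)^{2} = \left(-108749\right)^{2} = 11826345001$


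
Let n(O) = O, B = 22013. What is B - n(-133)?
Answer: 22146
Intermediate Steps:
B - n(-133) = 22013 - 1*(-133) = 22013 + 133 = 22146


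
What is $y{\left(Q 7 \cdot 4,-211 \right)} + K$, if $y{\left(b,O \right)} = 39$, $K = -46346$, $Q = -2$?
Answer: $-46307$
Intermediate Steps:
$y{\left(Q 7 \cdot 4,-211 \right)} + K = 39 - 46346 = -46307$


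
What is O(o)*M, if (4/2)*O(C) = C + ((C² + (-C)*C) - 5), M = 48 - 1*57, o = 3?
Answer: 9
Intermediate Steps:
M = -9 (M = 48 - 57 = -9)
O(C) = -5/2 + C/2 (O(C) = (C + ((C² + (-C)*C) - 5))/2 = (C + ((C² - C²) - 5))/2 = (C + (0 - 5))/2 = (C - 5)/2 = (-5 + C)/2 = -5/2 + C/2)
O(o)*M = (-5/2 + (½)*3)*(-9) = (-5/2 + 3/2)*(-9) = -1*(-9) = 9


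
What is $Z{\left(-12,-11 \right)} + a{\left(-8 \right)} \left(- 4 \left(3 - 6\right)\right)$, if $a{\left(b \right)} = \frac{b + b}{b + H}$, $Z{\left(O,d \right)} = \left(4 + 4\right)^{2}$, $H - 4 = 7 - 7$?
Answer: $112$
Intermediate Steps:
$H = 4$ ($H = 4 + \left(7 - 7\right) = 4 + 0 = 4$)
$Z{\left(O,d \right)} = 64$ ($Z{\left(O,d \right)} = 8^{2} = 64$)
$a{\left(b \right)} = \frac{2 b}{4 + b}$ ($a{\left(b \right)} = \frac{b + b}{b + 4} = \frac{2 b}{4 + b}$)
$Z{\left(-12,-11 \right)} + a{\left(-8 \right)} \left(- 4 \left(3 - 6\right)\right) = 64 + 2 \left(-8\right) \frac{1}{4 - 8} \left(- 4 \left(3 - 6\right)\right) = 64 + 2 \left(-8\right) \frac{1}{-4} \left(\left(-4\right) \left(-3\right)\right) = 64 + 2 \left(-8\right) \left(- \frac{1}{4}\right) 12 = 64 + 4 \cdot 12 = 64 + 48 = 112$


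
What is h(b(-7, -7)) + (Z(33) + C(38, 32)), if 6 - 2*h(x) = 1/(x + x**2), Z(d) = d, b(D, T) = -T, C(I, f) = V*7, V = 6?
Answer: 8735/112 ≈ 77.991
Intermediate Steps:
C(I, f) = 42 (C(I, f) = 6*7 = 42)
h(x) = 3 - 1/(2*(x + x**2))
h(b(-7, -7)) + (Z(33) + C(38, 32)) = (-1 + 6*(-1*(-7)) + 6*(-1*(-7))**2)/(2*((-1*(-7)))*(1 - 1*(-7))) + (33 + 42) = (1/2)*(-1 + 6*7 + 6*7**2)/(7*(1 + 7)) + 75 = (1/2)*(1/7)*(-1 + 42 + 6*49)/8 + 75 = (1/2)*(1/7)*(1/8)*(-1 + 42 + 294) + 75 = (1/2)*(1/7)*(1/8)*335 + 75 = 335/112 + 75 = 8735/112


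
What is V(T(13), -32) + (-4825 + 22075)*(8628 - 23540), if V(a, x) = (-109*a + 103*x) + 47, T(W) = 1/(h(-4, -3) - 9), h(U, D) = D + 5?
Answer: -1800646634/7 ≈ -2.5724e+8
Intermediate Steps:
h(U, D) = 5 + D
T(W) = -⅐ (T(W) = 1/((5 - 3) - 9) = 1/(2 - 9) = 1/(-7) = -⅐)
V(a, x) = 47 - 109*a + 103*x
V(T(13), -32) + (-4825 + 22075)*(8628 - 23540) = (47 - 109*(-⅐) + 103*(-32)) + (-4825 + 22075)*(8628 - 23540) = (47 + 109/7 - 3296) + 17250*(-14912) = -22634/7 - 257232000 = -1800646634/7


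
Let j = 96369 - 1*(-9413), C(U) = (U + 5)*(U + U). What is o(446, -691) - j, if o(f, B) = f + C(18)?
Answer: -104508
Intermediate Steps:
C(U) = 2*U*(5 + U) (C(U) = (5 + U)*(2*U) = 2*U*(5 + U))
o(f, B) = 828 + f (o(f, B) = f + 2*18*(5 + 18) = f + 2*18*23 = f + 828 = 828 + f)
j = 105782 (j = 96369 + 9413 = 105782)
o(446, -691) - j = (828 + 446) - 1*105782 = 1274 - 105782 = -104508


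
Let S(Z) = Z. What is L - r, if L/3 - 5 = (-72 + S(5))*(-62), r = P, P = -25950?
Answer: 38427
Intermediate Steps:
r = -25950
L = 12477 (L = 15 + 3*((-72 + 5)*(-62)) = 15 + 3*(-67*(-62)) = 15 + 3*4154 = 15 + 12462 = 12477)
L - r = 12477 - 1*(-25950) = 12477 + 25950 = 38427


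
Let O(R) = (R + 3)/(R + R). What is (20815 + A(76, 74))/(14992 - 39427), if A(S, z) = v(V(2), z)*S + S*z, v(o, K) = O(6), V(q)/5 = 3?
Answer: -2944/2715 ≈ -1.0843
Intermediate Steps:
V(q) = 15 (V(q) = 5*3 = 15)
O(R) = (3 + R)/(2*R) (O(R) = (3 + R)/((2*R)) = (3 + R)*(1/(2*R)) = (3 + R)/(2*R))
v(o, K) = ¾ (v(o, K) = (½)*(3 + 6)/6 = (½)*(⅙)*9 = ¾)
A(S, z) = 3*S/4 + S*z
(20815 + A(76, 74))/(14992 - 39427) = (20815 + (¼)*76*(3 + 4*74))/(14992 - 39427) = (20815 + (¼)*76*(3 + 296))/(-24435) = (20815 + (¼)*76*299)*(-1/24435) = (20815 + 5681)*(-1/24435) = 26496*(-1/24435) = -2944/2715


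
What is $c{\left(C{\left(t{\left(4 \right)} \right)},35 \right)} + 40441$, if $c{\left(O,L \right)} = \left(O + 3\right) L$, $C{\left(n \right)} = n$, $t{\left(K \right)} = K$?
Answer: $40686$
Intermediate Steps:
$c{\left(O,L \right)} = L \left(3 + O\right)$ ($c{\left(O,L \right)} = \left(3 + O\right) L = L \left(3 + O\right)$)
$c{\left(C{\left(t{\left(4 \right)} \right)},35 \right)} + 40441 = 35 \left(3 + 4\right) + 40441 = 35 \cdot 7 + 40441 = 245 + 40441 = 40686$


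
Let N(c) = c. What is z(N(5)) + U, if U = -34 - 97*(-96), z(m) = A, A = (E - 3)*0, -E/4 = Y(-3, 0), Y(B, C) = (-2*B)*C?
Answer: 9278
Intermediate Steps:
Y(B, C) = -2*B*C
E = 0 (E = -(-8)*(-3)*0 = -4*0 = 0)
A = 0 (A = (0 - 3)*0 = -3*0 = 0)
z(m) = 0
U = 9278 (U = -34 + 9312 = 9278)
z(N(5)) + U = 0 + 9278 = 9278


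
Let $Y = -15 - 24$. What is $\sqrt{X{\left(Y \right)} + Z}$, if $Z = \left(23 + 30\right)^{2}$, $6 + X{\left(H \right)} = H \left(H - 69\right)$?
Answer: $\sqrt{7015} \approx 83.756$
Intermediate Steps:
$Y = -39$
$X{\left(H \right)} = -6 + H \left(-69 + H\right)$ ($X{\left(H \right)} = -6 + H \left(H - 69\right) = -6 + H \left(-69 + H\right)$)
$Z = 2809$ ($Z = 53^{2} = 2809$)
$\sqrt{X{\left(Y \right)} + Z} = \sqrt{\left(-6 + \left(-39\right)^{2} - -2691\right) + 2809} = \sqrt{\left(-6 + 1521 + 2691\right) + 2809} = \sqrt{4206 + 2809} = \sqrt{7015}$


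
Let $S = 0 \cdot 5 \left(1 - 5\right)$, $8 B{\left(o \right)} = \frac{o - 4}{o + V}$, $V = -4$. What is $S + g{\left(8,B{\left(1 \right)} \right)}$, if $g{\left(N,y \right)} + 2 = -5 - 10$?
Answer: $-17$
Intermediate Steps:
$B{\left(o \right)} = \frac{1}{8}$ ($B{\left(o \right)} = \frac{\left(o - 4\right) \frac{1}{o - 4}}{8} = \frac{\left(-4 + o\right) \frac{1}{-4 + o}}{8} = \frac{1}{8} \cdot 1 = \frac{1}{8}$)
$g{\left(N,y \right)} = -17$ ($g{\left(N,y \right)} = -2 - 15 = -17$)
$S = 0$ ($S = 0 \left(1 - 5\right) = 0 \left(-4\right) = 0$)
$S + g{\left(8,B{\left(1 \right)} \right)} = 0 - 17 = -17$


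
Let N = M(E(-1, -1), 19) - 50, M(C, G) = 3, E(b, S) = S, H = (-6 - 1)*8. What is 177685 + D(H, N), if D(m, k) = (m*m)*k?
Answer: 30293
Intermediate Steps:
H = -56 (H = -7*8 = -56)
N = -47 (N = 3 - 50 = -47)
D(m, k) = k*m² (D(m, k) = m²*k = k*m²)
177685 + D(H, N) = 177685 - 47*(-56)² = 177685 - 47*3136 = 177685 - 147392 = 30293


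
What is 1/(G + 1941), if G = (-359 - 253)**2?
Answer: 1/376485 ≈ 2.6561e-6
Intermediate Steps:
G = 374544 (G = (-612)**2 = 374544)
1/(G + 1941) = 1/(374544 + 1941) = 1/376485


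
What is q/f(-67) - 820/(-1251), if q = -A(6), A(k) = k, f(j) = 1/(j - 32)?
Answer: 743914/1251 ≈ 594.66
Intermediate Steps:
f(j) = 1/(-32 + j)
q = -6 (q = -1*6 = -6)
q/f(-67) - 820/(-1251) = -6/(1/(-32 - 67)) - 820/(-1251) = -6/(1/(-99)) - 820*(-1/1251) = -6/(-1/99) + 820/1251 = -6*(-99) + 820/1251 = 594 + 820/1251 = 743914/1251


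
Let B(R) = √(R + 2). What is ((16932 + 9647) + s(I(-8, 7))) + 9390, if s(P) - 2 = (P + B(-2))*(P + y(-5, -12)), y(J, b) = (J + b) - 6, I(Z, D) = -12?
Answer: 36391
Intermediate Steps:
B(R) = √(2 + R)
y(J, b) = -6 + J + b
s(P) = 2 + P*(-23 + P) (s(P) = 2 + (P + √(2 - 2))*(P + (-6 - 5 - 12)) = 2 + (P + √0)*(P - 23) = 2 + (P + 0)*(-23 + P) = 2 + P*(-23 + P))
((16932 + 9647) + s(I(-8, 7))) + 9390 = ((16932 + 9647) + (2 + (-12)² - 23*(-12))) + 9390 = (26579 + (2 + 144 + 276)) + 9390 = (26579 + 422) + 9390 = 27001 + 9390 = 36391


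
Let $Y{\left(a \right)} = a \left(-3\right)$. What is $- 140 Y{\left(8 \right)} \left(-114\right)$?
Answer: $-383040$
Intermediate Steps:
$Y{\left(a \right)} = - 3 a$
$- 140 Y{\left(8 \right)} \left(-114\right) = - 140 \left(\left(-3\right) 8\right) \left(-114\right) = \left(-140\right) \left(-24\right) \left(-114\right) = 3360 \left(-114\right) = -383040$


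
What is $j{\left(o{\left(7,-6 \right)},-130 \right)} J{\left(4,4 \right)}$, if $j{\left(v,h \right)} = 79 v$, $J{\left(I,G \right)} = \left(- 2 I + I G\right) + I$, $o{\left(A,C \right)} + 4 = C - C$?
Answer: $-3792$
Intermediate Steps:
$o{\left(A,C \right)} = -4$ ($o{\left(A,C \right)} = -4 + \left(C - C\right) = -4 + 0 = -4$)
$J{\left(I,G \right)} = - I + G I$ ($J{\left(I,G \right)} = \left(- 2 I + G I\right) + I = - I + G I$)
$j{\left(o{\left(7,-6 \right)},-130 \right)} J{\left(4,4 \right)} = 79 \left(-4\right) 4 \left(-1 + 4\right) = - 316 \cdot 4 \cdot 3 = \left(-316\right) 12 = -3792$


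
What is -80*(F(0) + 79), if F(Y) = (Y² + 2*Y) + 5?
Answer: -6720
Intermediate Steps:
F(Y) = 5 + Y² + 2*Y
-80*(F(0) + 79) = -80*((5 + 0² + 2*0) + 79) = -80*((5 + 0 + 0) + 79) = -80*(5 + 79) = -80*84 = -6720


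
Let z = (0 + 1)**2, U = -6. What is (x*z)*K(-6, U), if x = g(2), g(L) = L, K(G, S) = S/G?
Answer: 2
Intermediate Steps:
x = 2
z = 1 (z = 1**2 = 1)
(x*z)*K(-6, U) = (2*1)*(-6/(-6)) = 2*(-6*(-1/6)) = 2*1 = 2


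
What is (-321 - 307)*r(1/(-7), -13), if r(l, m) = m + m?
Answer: 16328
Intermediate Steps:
r(l, m) = 2*m
(-321 - 307)*r(1/(-7), -13) = (-321 - 307)*(2*(-13)) = -628*(-26) = 16328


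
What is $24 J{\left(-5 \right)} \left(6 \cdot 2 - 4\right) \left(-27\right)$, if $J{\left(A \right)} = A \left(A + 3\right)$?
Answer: $-51840$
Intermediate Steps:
$J{\left(A \right)} = A \left(3 + A\right)$
$24 J{\left(-5 \right)} \left(6 \cdot 2 - 4\right) \left(-27\right) = 24 - 5 \left(3 - 5\right) \left(6 \cdot 2 - 4\right) \left(-27\right) = 24 \left(-5\right) \left(-2\right) \left(12 - 4\right) \left(-27\right) = 24 \cdot 10 \cdot 8 \left(-27\right) = 24 \cdot 80 \left(-27\right) = 1920 \left(-27\right) = -51840$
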